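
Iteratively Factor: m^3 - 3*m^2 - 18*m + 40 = (m + 4)*(m^2 - 7*m + 10) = (m - 5)*(m + 4)*(m - 2)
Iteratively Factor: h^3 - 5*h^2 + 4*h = (h - 1)*(h^2 - 4*h) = h*(h - 1)*(h - 4)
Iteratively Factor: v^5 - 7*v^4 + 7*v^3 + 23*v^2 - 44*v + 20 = (v - 1)*(v^4 - 6*v^3 + v^2 + 24*v - 20) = (v - 2)*(v - 1)*(v^3 - 4*v^2 - 7*v + 10) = (v - 2)*(v - 1)*(v + 2)*(v^2 - 6*v + 5) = (v - 5)*(v - 2)*(v - 1)*(v + 2)*(v - 1)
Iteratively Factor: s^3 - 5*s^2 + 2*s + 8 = (s - 4)*(s^2 - s - 2) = (s - 4)*(s + 1)*(s - 2)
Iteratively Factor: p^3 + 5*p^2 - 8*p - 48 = (p + 4)*(p^2 + p - 12) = (p - 3)*(p + 4)*(p + 4)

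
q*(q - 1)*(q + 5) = q^3 + 4*q^2 - 5*q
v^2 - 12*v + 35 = (v - 7)*(v - 5)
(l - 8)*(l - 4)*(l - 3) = l^3 - 15*l^2 + 68*l - 96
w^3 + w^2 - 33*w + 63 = (w - 3)^2*(w + 7)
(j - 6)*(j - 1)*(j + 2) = j^3 - 5*j^2 - 8*j + 12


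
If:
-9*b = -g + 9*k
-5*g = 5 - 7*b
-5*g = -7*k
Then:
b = 190/581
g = -45/83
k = -225/581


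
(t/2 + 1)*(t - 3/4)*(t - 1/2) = t^3/2 + 3*t^2/8 - 17*t/16 + 3/8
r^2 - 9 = (r - 3)*(r + 3)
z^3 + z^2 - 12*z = z*(z - 3)*(z + 4)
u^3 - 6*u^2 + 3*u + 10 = (u - 5)*(u - 2)*(u + 1)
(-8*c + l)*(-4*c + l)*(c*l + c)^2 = 32*c^4*l^2 + 64*c^4*l + 32*c^4 - 12*c^3*l^3 - 24*c^3*l^2 - 12*c^3*l + c^2*l^4 + 2*c^2*l^3 + c^2*l^2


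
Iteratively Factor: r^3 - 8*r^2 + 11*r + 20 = (r - 5)*(r^2 - 3*r - 4) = (r - 5)*(r - 4)*(r + 1)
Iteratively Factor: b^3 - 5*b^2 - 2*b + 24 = (b + 2)*(b^2 - 7*b + 12) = (b - 4)*(b + 2)*(b - 3)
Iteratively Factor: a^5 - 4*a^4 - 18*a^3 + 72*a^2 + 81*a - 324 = (a + 3)*(a^4 - 7*a^3 + 3*a^2 + 63*a - 108) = (a - 4)*(a + 3)*(a^3 - 3*a^2 - 9*a + 27) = (a - 4)*(a + 3)^2*(a^2 - 6*a + 9) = (a - 4)*(a - 3)*(a + 3)^2*(a - 3)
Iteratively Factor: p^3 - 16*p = (p - 4)*(p^2 + 4*p) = p*(p - 4)*(p + 4)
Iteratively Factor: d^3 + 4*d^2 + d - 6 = (d + 3)*(d^2 + d - 2) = (d - 1)*(d + 3)*(d + 2)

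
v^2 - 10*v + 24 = (v - 6)*(v - 4)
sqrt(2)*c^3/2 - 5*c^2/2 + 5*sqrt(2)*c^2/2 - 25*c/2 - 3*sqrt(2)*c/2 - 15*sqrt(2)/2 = (c + 5)*(c - 3*sqrt(2))*(sqrt(2)*c/2 + 1/2)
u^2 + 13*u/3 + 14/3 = (u + 2)*(u + 7/3)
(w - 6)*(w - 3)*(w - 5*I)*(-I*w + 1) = -I*w^4 - 4*w^3 + 9*I*w^3 + 36*w^2 - 23*I*w^2 - 72*w + 45*I*w - 90*I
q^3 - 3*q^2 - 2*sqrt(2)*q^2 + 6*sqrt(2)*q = q*(q - 3)*(q - 2*sqrt(2))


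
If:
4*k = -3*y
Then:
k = -3*y/4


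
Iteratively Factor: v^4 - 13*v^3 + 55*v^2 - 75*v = (v - 3)*(v^3 - 10*v^2 + 25*v) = v*(v - 3)*(v^2 - 10*v + 25) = v*(v - 5)*(v - 3)*(v - 5)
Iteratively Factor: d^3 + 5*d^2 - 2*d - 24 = (d + 3)*(d^2 + 2*d - 8) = (d - 2)*(d + 3)*(d + 4)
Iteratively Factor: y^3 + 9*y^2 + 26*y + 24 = (y + 4)*(y^2 + 5*y + 6) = (y + 3)*(y + 4)*(y + 2)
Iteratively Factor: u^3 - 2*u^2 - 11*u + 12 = (u - 1)*(u^2 - u - 12) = (u - 1)*(u + 3)*(u - 4)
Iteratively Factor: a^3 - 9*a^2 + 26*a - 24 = (a - 4)*(a^2 - 5*a + 6) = (a - 4)*(a - 2)*(a - 3)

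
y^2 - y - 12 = (y - 4)*(y + 3)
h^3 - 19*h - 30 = (h - 5)*(h + 2)*(h + 3)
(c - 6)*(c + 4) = c^2 - 2*c - 24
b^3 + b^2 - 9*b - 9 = (b - 3)*(b + 1)*(b + 3)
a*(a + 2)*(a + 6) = a^3 + 8*a^2 + 12*a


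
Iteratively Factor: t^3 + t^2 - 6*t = (t + 3)*(t^2 - 2*t) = (t - 2)*(t + 3)*(t)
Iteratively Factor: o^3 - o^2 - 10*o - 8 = (o - 4)*(o^2 + 3*o + 2) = (o - 4)*(o + 2)*(o + 1)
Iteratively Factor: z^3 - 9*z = (z - 3)*(z^2 + 3*z) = z*(z - 3)*(z + 3)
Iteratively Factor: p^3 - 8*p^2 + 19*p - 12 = (p - 1)*(p^2 - 7*p + 12) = (p - 4)*(p - 1)*(p - 3)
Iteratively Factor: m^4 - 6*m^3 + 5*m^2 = (m - 5)*(m^3 - m^2) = m*(m - 5)*(m^2 - m) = m*(m - 5)*(m - 1)*(m)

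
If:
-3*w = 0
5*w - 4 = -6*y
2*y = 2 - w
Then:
No Solution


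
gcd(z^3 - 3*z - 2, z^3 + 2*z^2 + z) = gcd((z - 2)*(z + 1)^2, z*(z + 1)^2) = z^2 + 2*z + 1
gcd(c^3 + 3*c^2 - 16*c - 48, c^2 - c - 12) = c^2 - c - 12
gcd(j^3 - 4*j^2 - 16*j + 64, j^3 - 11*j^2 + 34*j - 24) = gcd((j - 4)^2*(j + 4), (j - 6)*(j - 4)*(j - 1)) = j - 4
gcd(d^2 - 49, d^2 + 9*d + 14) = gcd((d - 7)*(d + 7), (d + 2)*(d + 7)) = d + 7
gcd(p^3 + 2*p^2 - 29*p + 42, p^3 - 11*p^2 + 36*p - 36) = p^2 - 5*p + 6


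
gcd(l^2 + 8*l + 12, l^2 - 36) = l + 6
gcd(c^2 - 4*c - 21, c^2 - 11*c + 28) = c - 7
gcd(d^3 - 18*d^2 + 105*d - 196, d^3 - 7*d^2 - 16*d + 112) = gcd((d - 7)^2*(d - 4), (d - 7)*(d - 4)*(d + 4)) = d^2 - 11*d + 28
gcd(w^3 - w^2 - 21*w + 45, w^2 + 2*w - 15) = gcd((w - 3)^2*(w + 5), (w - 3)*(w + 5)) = w^2 + 2*w - 15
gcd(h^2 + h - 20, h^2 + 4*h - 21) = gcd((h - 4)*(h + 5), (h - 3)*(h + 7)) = 1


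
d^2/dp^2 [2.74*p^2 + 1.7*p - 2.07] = 5.48000000000000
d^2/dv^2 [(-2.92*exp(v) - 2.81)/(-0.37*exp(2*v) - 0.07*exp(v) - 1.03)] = (0.399748*exp(4*v) + 1.463128*exp(3*v) - 6.458535*exp(2*v) - 4.480327*exp(v) + 2.895227)*exp(v)/(0.050653*exp(6*v) + 0.028749*exp(5*v) + 0.42846*exp(4*v) + 0.160405*exp(3*v) + 1.19274*exp(2*v) + 0.222789*exp(v) + 1.092727)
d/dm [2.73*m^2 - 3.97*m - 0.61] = 5.46*m - 3.97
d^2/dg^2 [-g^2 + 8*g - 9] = -2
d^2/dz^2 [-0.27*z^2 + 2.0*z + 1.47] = -0.540000000000000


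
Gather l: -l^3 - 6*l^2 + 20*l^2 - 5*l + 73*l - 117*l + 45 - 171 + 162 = -l^3 + 14*l^2 - 49*l + 36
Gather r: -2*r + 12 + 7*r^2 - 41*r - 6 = 7*r^2 - 43*r + 6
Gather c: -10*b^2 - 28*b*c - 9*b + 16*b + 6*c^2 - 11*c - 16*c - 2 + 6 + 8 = -10*b^2 + 7*b + 6*c^2 + c*(-28*b - 27) + 12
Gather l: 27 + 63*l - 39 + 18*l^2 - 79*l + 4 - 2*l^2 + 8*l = 16*l^2 - 8*l - 8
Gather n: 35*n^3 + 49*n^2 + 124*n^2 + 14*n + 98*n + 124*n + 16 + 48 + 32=35*n^3 + 173*n^2 + 236*n + 96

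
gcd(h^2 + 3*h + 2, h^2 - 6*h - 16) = h + 2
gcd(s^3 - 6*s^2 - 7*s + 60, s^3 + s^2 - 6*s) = s + 3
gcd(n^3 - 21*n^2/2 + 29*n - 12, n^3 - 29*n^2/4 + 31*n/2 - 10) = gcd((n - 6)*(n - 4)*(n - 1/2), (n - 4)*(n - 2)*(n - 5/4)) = n - 4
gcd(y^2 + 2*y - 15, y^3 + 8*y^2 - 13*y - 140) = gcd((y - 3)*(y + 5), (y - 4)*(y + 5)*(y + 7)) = y + 5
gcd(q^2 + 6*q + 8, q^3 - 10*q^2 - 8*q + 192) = q + 4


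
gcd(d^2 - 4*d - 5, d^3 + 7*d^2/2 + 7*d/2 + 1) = d + 1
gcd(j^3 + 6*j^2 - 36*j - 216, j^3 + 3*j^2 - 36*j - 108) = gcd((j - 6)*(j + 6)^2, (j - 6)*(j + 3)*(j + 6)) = j^2 - 36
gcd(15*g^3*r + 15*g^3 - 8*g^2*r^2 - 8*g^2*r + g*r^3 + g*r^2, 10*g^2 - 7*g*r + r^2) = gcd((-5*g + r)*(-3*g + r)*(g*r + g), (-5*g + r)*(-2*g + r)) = -5*g + r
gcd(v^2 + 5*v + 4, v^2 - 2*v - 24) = v + 4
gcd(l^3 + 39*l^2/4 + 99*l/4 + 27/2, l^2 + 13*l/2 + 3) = l + 6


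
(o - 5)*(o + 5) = o^2 - 25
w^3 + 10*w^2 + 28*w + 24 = (w + 2)^2*(w + 6)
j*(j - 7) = j^2 - 7*j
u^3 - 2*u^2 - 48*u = u*(u - 8)*(u + 6)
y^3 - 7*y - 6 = (y - 3)*(y + 1)*(y + 2)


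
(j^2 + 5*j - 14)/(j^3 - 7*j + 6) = (j + 7)/(j^2 + 2*j - 3)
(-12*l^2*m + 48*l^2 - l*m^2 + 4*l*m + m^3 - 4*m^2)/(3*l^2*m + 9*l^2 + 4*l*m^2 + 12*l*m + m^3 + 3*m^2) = (-4*l*m + 16*l + m^2 - 4*m)/(l*m + 3*l + m^2 + 3*m)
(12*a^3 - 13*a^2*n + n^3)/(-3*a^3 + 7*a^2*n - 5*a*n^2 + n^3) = (-4*a - n)/(a - n)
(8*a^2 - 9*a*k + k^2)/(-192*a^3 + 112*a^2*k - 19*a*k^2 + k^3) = (-a + k)/(24*a^2 - 11*a*k + k^2)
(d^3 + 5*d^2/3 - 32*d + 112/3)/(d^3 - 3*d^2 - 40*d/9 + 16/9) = 3*(3*d^2 + 17*d - 28)/(9*d^2 + 9*d - 4)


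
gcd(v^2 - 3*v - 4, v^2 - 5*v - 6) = v + 1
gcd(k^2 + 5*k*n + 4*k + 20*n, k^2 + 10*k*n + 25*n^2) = k + 5*n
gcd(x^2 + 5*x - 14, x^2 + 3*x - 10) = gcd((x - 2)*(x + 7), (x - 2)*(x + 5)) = x - 2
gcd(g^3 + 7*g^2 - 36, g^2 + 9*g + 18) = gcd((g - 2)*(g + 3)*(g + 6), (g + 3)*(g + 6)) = g^2 + 9*g + 18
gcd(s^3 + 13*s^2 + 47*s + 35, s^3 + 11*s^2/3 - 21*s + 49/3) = s + 7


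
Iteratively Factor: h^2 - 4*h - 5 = (h - 5)*(h + 1)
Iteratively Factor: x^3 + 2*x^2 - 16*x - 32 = (x + 2)*(x^2 - 16) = (x - 4)*(x + 2)*(x + 4)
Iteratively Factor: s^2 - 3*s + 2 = (s - 1)*(s - 2)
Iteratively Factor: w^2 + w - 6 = (w - 2)*(w + 3)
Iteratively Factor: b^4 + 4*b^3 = (b)*(b^3 + 4*b^2) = b*(b + 4)*(b^2) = b^2*(b + 4)*(b)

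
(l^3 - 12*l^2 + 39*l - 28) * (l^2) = l^5 - 12*l^4 + 39*l^3 - 28*l^2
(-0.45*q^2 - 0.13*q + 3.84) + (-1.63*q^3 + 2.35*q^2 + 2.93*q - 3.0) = -1.63*q^3 + 1.9*q^2 + 2.8*q + 0.84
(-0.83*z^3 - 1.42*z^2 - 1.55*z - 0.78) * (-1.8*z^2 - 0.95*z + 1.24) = 1.494*z^5 + 3.3445*z^4 + 3.1098*z^3 + 1.1157*z^2 - 1.181*z - 0.9672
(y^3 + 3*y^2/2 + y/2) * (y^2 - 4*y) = y^5 - 5*y^4/2 - 11*y^3/2 - 2*y^2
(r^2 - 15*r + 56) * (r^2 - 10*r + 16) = r^4 - 25*r^3 + 222*r^2 - 800*r + 896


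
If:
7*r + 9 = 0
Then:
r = -9/7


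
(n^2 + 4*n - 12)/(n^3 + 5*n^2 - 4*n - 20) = (n + 6)/(n^2 + 7*n + 10)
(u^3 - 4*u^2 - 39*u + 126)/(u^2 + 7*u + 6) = (u^2 - 10*u + 21)/(u + 1)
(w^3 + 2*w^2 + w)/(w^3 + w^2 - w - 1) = w/(w - 1)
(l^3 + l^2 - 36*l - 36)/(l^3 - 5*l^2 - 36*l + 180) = (l + 1)/(l - 5)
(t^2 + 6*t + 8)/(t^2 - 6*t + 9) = (t^2 + 6*t + 8)/(t^2 - 6*t + 9)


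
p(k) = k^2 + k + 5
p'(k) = 2*k + 1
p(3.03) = 17.21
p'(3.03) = 7.06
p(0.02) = 5.02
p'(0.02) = 1.04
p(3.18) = 18.29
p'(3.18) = 7.36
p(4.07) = 25.63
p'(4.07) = 9.14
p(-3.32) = 12.70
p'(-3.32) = -5.64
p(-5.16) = 26.47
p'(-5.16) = -9.32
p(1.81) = 10.09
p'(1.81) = 4.62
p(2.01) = 11.05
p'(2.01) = 5.02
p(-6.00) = 35.00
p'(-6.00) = -11.00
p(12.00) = 161.00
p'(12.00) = 25.00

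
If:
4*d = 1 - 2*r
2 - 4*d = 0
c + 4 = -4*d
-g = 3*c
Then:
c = -6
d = 1/2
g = 18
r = -1/2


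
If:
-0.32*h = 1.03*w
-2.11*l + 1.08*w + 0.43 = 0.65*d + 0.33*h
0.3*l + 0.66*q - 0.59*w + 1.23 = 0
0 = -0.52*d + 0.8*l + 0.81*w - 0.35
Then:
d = 2.11652856789513*w - 0.243940143457828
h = -3.21875*w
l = 0.363243569131833*w + 0.278938906752412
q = 0.728828680697652*w - 1.99042677579655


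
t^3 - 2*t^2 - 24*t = t*(t - 6)*(t + 4)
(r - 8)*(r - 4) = r^2 - 12*r + 32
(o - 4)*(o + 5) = o^2 + o - 20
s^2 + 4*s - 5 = (s - 1)*(s + 5)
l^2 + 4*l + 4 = (l + 2)^2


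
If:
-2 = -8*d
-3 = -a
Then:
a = 3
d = 1/4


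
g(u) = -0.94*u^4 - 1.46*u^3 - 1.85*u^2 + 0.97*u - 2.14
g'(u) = -3.76*u^3 - 4.38*u^2 - 3.7*u + 0.97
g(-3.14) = -69.60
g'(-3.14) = 85.81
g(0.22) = -2.03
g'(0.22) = -0.10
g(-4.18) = -218.86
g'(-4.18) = 214.52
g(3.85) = -315.67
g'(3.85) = -292.77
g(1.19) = -7.95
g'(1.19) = -15.97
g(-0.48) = -2.92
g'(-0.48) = 2.15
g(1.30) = -9.90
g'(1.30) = -19.50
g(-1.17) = -5.23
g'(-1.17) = 5.33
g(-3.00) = -58.42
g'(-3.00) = 74.17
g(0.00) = -2.14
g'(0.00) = 0.97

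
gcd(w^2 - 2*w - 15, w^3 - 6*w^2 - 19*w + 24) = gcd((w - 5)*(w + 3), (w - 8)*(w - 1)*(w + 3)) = w + 3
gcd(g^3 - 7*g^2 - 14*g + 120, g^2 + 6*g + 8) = g + 4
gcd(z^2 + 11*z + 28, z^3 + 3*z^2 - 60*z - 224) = z^2 + 11*z + 28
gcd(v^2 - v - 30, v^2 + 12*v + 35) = v + 5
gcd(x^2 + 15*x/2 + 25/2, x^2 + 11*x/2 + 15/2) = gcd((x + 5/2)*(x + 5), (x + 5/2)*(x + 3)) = x + 5/2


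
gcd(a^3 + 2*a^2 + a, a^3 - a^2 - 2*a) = a^2 + a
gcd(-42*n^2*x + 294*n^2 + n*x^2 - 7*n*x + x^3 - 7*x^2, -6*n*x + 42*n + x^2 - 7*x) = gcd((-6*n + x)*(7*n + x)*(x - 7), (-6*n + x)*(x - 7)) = -6*n*x + 42*n + x^2 - 7*x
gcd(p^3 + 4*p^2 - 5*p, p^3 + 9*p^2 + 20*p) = p^2 + 5*p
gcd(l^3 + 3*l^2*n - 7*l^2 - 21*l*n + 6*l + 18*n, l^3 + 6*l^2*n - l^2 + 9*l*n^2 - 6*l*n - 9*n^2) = l^2 + 3*l*n - l - 3*n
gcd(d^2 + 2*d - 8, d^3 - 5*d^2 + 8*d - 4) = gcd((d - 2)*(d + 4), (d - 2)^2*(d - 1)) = d - 2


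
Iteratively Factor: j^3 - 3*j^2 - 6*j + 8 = (j - 4)*(j^2 + j - 2) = (j - 4)*(j + 2)*(j - 1)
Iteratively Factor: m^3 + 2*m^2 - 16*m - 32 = (m + 4)*(m^2 - 2*m - 8) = (m + 2)*(m + 4)*(m - 4)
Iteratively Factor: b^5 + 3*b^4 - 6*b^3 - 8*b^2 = (b + 4)*(b^4 - b^3 - 2*b^2) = (b - 2)*(b + 4)*(b^3 + b^2) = b*(b - 2)*(b + 4)*(b^2 + b) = b*(b - 2)*(b + 1)*(b + 4)*(b)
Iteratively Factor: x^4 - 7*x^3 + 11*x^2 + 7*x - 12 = (x - 1)*(x^3 - 6*x^2 + 5*x + 12) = (x - 1)*(x + 1)*(x^2 - 7*x + 12) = (x - 3)*(x - 1)*(x + 1)*(x - 4)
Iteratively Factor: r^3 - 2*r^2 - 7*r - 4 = (r + 1)*(r^2 - 3*r - 4) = (r - 4)*(r + 1)*(r + 1)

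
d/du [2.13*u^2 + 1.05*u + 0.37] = 4.26*u + 1.05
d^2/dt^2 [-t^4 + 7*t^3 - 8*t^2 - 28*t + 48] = -12*t^2 + 42*t - 16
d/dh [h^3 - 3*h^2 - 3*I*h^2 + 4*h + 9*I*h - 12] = 3*h^2 - 6*h - 6*I*h + 4 + 9*I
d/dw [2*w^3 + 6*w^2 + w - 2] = 6*w^2 + 12*w + 1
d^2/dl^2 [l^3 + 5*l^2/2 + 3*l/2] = 6*l + 5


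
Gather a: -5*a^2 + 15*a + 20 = -5*a^2 + 15*a + 20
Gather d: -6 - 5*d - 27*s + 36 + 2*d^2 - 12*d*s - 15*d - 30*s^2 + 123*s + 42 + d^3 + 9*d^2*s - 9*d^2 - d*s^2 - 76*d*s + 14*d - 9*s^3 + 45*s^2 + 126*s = d^3 + d^2*(9*s - 7) + d*(-s^2 - 88*s - 6) - 9*s^3 + 15*s^2 + 222*s + 72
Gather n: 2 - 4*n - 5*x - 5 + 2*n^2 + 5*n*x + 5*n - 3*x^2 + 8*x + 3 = 2*n^2 + n*(5*x + 1) - 3*x^2 + 3*x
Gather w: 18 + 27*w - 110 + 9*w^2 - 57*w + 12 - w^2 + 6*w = 8*w^2 - 24*w - 80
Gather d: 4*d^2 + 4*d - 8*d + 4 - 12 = 4*d^2 - 4*d - 8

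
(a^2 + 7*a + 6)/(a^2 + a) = (a + 6)/a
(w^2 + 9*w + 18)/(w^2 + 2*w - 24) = (w + 3)/(w - 4)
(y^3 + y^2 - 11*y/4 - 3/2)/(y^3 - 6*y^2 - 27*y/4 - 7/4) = (2*y^2 + y - 6)/(2*y^2 - 13*y - 7)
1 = 1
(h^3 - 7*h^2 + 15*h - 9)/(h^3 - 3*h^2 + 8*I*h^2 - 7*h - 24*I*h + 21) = (h^2 - 4*h + 3)/(h^2 + 8*I*h - 7)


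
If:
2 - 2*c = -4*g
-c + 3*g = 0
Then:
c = 3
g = 1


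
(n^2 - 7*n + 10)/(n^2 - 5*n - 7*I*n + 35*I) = (n - 2)/(n - 7*I)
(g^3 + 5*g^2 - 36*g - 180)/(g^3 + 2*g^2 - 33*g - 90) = (g + 6)/(g + 3)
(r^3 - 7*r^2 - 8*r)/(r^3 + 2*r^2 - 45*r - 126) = r*(r^2 - 7*r - 8)/(r^3 + 2*r^2 - 45*r - 126)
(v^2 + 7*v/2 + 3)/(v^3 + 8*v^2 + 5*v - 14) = (v + 3/2)/(v^2 + 6*v - 7)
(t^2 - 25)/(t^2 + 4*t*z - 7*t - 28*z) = (t^2 - 25)/(t^2 + 4*t*z - 7*t - 28*z)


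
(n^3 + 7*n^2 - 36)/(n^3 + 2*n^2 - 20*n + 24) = (n + 3)/(n - 2)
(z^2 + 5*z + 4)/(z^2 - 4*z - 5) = (z + 4)/(z - 5)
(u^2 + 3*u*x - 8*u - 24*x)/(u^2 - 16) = (u^2 + 3*u*x - 8*u - 24*x)/(u^2 - 16)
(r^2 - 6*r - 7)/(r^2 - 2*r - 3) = (r - 7)/(r - 3)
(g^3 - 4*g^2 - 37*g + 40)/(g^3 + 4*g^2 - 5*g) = (g - 8)/g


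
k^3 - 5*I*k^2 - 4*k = k*(k - 4*I)*(k - I)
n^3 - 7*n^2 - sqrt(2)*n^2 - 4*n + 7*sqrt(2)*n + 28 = (n - 7)*(n - 2*sqrt(2))*(n + sqrt(2))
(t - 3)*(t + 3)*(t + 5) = t^3 + 5*t^2 - 9*t - 45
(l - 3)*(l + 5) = l^2 + 2*l - 15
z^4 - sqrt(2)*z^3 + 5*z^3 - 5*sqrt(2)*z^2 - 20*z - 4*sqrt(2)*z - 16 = (z + 1)*(z + 4)*(z - 2*sqrt(2))*(z + sqrt(2))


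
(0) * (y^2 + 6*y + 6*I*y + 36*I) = 0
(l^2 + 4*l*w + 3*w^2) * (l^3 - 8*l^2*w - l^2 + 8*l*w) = l^5 - 4*l^4*w - l^4 - 29*l^3*w^2 + 4*l^3*w - 24*l^2*w^3 + 29*l^2*w^2 + 24*l*w^3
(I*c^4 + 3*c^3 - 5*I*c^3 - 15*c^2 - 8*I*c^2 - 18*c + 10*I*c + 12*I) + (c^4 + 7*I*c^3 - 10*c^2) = c^4 + I*c^4 + 3*c^3 + 2*I*c^3 - 25*c^2 - 8*I*c^2 - 18*c + 10*I*c + 12*I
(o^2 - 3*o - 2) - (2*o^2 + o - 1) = -o^2 - 4*o - 1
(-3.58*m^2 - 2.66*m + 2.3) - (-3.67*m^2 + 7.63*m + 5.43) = 0.0899999999999999*m^2 - 10.29*m - 3.13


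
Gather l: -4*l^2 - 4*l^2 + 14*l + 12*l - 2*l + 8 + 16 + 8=-8*l^2 + 24*l + 32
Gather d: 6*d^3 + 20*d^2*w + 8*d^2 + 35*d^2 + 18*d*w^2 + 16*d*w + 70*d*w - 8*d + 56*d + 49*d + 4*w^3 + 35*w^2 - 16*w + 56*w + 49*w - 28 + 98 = 6*d^3 + d^2*(20*w + 43) + d*(18*w^2 + 86*w + 97) + 4*w^3 + 35*w^2 + 89*w + 70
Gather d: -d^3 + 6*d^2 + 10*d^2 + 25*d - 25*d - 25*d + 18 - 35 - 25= -d^3 + 16*d^2 - 25*d - 42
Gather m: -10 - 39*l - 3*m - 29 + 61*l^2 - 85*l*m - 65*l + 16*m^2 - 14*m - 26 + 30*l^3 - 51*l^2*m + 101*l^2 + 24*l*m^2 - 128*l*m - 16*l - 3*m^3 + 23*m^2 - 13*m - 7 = 30*l^3 + 162*l^2 - 120*l - 3*m^3 + m^2*(24*l + 39) + m*(-51*l^2 - 213*l - 30) - 72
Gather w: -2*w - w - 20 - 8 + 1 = -3*w - 27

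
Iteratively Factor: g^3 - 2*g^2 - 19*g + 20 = (g + 4)*(g^2 - 6*g + 5) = (g - 1)*(g + 4)*(g - 5)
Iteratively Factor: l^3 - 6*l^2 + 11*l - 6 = (l - 2)*(l^2 - 4*l + 3) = (l - 2)*(l - 1)*(l - 3)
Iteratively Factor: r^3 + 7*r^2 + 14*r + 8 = (r + 2)*(r^2 + 5*r + 4) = (r + 1)*(r + 2)*(r + 4)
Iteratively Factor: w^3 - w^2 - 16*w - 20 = (w + 2)*(w^2 - 3*w - 10) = (w + 2)^2*(w - 5)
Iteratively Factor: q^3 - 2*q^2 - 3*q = (q)*(q^2 - 2*q - 3) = q*(q - 3)*(q + 1)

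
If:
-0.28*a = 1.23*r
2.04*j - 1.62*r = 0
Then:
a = -4.39285714285714*r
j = 0.794117647058823*r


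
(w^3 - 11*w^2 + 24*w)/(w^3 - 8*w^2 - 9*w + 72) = w/(w + 3)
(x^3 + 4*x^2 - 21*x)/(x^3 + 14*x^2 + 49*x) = (x - 3)/(x + 7)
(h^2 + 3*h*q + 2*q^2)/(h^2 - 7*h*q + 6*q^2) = (h^2 + 3*h*q + 2*q^2)/(h^2 - 7*h*q + 6*q^2)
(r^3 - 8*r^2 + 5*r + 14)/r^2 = r - 8 + 5/r + 14/r^2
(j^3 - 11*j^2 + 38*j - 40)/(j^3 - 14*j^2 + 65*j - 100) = (j - 2)/(j - 5)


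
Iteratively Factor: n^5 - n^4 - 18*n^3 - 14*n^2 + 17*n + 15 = (n + 3)*(n^4 - 4*n^3 - 6*n^2 + 4*n + 5) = (n + 1)*(n + 3)*(n^3 - 5*n^2 - n + 5) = (n - 1)*(n + 1)*(n + 3)*(n^2 - 4*n - 5) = (n - 1)*(n + 1)^2*(n + 3)*(n - 5)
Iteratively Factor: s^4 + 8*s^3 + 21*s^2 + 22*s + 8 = (s + 1)*(s^3 + 7*s^2 + 14*s + 8) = (s + 1)*(s + 2)*(s^2 + 5*s + 4) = (s + 1)*(s + 2)*(s + 4)*(s + 1)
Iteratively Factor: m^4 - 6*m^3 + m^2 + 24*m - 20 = (m - 2)*(m^3 - 4*m^2 - 7*m + 10) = (m - 5)*(m - 2)*(m^2 + m - 2) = (m - 5)*(m - 2)*(m - 1)*(m + 2)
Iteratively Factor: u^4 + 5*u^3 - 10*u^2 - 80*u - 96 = (u + 3)*(u^3 + 2*u^2 - 16*u - 32) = (u + 2)*(u + 3)*(u^2 - 16) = (u + 2)*(u + 3)*(u + 4)*(u - 4)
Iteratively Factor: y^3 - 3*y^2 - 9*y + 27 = (y - 3)*(y^2 - 9) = (y - 3)^2*(y + 3)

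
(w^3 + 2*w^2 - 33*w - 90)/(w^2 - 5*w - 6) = (w^2 + 8*w + 15)/(w + 1)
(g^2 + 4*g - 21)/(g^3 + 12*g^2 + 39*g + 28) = (g - 3)/(g^2 + 5*g + 4)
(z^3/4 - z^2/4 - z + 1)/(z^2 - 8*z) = (z^3 - z^2 - 4*z + 4)/(4*z*(z - 8))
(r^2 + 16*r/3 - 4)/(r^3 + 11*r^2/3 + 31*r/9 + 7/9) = 3*(3*r^2 + 16*r - 12)/(9*r^3 + 33*r^2 + 31*r + 7)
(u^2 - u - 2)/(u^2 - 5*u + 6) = (u + 1)/(u - 3)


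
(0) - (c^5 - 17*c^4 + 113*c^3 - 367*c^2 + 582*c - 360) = -c^5 + 17*c^4 - 113*c^3 + 367*c^2 - 582*c + 360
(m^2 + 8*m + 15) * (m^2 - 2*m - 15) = m^4 + 6*m^3 - 16*m^2 - 150*m - 225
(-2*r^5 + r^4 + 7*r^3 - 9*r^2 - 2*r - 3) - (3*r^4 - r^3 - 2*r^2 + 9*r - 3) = -2*r^5 - 2*r^4 + 8*r^3 - 7*r^2 - 11*r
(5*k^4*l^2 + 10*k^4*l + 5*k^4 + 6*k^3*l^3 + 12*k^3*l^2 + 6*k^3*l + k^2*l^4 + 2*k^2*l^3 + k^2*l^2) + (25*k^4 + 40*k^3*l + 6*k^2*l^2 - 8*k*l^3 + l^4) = 5*k^4*l^2 + 10*k^4*l + 30*k^4 + 6*k^3*l^3 + 12*k^3*l^2 + 46*k^3*l + k^2*l^4 + 2*k^2*l^3 + 7*k^2*l^2 - 8*k*l^3 + l^4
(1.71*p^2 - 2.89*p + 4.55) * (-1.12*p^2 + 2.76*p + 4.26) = -1.9152*p^4 + 7.9564*p^3 - 5.7878*p^2 + 0.246599999999997*p + 19.383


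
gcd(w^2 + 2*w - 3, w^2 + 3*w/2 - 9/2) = w + 3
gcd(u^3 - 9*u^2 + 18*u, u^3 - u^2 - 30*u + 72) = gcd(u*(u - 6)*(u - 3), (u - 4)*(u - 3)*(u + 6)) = u - 3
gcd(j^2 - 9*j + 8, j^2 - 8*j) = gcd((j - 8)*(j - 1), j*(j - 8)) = j - 8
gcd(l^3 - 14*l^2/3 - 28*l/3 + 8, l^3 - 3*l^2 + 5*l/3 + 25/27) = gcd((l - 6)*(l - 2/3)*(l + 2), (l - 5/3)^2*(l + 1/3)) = 1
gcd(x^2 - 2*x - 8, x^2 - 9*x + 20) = x - 4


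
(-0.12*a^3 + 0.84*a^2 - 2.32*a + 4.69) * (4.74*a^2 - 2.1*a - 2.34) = -0.5688*a^5 + 4.2336*a^4 - 12.48*a^3 + 25.137*a^2 - 4.4202*a - 10.9746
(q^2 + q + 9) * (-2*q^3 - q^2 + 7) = -2*q^5 - 3*q^4 - 19*q^3 - 2*q^2 + 7*q + 63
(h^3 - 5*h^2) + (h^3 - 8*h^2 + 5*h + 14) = 2*h^3 - 13*h^2 + 5*h + 14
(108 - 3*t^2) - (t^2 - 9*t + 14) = -4*t^2 + 9*t + 94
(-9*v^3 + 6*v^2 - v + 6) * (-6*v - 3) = 54*v^4 - 9*v^3 - 12*v^2 - 33*v - 18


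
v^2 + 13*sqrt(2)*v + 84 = (v + 6*sqrt(2))*(v + 7*sqrt(2))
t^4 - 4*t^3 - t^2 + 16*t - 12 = (t - 3)*(t - 2)*(t - 1)*(t + 2)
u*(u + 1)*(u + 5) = u^3 + 6*u^2 + 5*u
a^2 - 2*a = a*(a - 2)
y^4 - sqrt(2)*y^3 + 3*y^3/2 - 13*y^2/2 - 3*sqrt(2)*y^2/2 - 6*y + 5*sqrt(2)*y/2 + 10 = (y - 1)*(y + 5/2)*(y - 2*sqrt(2))*(y + sqrt(2))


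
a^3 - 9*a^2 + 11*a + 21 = (a - 7)*(a - 3)*(a + 1)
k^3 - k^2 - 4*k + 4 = (k - 2)*(k - 1)*(k + 2)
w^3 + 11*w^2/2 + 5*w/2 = w*(w + 1/2)*(w + 5)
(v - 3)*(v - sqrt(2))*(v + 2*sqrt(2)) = v^3 - 3*v^2 + sqrt(2)*v^2 - 3*sqrt(2)*v - 4*v + 12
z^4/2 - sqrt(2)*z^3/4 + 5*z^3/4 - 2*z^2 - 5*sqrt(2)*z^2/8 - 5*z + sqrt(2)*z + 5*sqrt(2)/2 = (z/2 + 1)*(z - 2)*(z + 5/2)*(z - sqrt(2)/2)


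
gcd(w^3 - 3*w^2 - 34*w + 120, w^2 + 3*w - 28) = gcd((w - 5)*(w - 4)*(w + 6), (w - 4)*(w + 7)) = w - 4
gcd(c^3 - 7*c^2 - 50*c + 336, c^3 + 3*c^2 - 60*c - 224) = c^2 - c - 56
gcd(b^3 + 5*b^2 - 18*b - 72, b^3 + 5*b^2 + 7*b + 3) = b + 3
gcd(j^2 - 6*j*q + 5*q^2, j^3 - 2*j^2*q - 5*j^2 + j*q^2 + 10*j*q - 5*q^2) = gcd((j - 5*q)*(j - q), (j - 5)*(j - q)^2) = -j + q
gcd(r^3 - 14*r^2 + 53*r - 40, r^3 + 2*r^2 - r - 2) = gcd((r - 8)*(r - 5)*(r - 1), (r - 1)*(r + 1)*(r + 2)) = r - 1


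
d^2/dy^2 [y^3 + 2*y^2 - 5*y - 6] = 6*y + 4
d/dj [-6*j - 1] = -6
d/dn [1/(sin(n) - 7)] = -cos(n)/(sin(n) - 7)^2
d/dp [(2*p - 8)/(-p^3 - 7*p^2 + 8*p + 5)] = 2*(2*p^3 - 5*p^2 - 56*p + 37)/(p^6 + 14*p^5 + 33*p^4 - 122*p^3 - 6*p^2 + 80*p + 25)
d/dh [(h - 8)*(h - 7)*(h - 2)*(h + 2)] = 4*h^3 - 45*h^2 + 104*h + 60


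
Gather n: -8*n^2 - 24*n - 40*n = -8*n^2 - 64*n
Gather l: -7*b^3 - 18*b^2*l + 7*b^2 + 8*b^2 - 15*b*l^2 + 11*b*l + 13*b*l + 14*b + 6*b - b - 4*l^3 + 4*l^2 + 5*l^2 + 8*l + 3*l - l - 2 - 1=-7*b^3 + 15*b^2 + 19*b - 4*l^3 + l^2*(9 - 15*b) + l*(-18*b^2 + 24*b + 10) - 3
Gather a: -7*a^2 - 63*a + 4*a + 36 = -7*a^2 - 59*a + 36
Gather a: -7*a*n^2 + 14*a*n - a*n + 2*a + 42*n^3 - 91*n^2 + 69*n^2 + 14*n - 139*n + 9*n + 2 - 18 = a*(-7*n^2 + 13*n + 2) + 42*n^3 - 22*n^2 - 116*n - 16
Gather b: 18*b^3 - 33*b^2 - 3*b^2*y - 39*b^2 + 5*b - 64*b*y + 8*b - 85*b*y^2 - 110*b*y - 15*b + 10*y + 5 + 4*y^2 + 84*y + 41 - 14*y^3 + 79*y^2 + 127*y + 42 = 18*b^3 + b^2*(-3*y - 72) + b*(-85*y^2 - 174*y - 2) - 14*y^3 + 83*y^2 + 221*y + 88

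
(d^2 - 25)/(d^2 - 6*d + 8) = (d^2 - 25)/(d^2 - 6*d + 8)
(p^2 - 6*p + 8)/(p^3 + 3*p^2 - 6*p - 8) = (p - 4)/(p^2 + 5*p + 4)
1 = 1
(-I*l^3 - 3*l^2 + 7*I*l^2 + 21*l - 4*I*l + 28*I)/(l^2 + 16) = (-I*l^2 + l*(1 + 7*I) - 7)/(l + 4*I)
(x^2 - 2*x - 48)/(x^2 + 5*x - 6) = (x - 8)/(x - 1)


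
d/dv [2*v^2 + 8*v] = 4*v + 8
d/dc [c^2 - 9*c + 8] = 2*c - 9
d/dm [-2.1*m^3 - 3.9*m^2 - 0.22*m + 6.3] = -6.3*m^2 - 7.8*m - 0.22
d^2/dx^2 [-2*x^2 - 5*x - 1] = -4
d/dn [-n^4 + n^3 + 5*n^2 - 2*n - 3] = -4*n^3 + 3*n^2 + 10*n - 2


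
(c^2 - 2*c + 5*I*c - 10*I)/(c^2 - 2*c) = (c + 5*I)/c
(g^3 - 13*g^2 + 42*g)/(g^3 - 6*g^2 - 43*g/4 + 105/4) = 4*g*(g - 6)/(4*g^2 + 4*g - 15)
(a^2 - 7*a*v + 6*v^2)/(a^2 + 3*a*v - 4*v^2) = (a - 6*v)/(a + 4*v)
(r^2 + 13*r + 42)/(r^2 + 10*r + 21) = (r + 6)/(r + 3)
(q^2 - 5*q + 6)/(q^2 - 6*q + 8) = (q - 3)/(q - 4)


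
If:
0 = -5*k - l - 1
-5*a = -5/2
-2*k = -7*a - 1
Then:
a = 1/2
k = 9/4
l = -49/4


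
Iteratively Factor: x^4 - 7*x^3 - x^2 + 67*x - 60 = (x - 5)*(x^3 - 2*x^2 - 11*x + 12) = (x - 5)*(x + 3)*(x^2 - 5*x + 4) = (x - 5)*(x - 4)*(x + 3)*(x - 1)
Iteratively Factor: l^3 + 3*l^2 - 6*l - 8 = (l - 2)*(l^2 + 5*l + 4) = (l - 2)*(l + 1)*(l + 4)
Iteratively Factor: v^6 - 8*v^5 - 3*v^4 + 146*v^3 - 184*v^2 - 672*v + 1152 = (v - 4)*(v^5 - 4*v^4 - 19*v^3 + 70*v^2 + 96*v - 288) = (v - 4)*(v + 3)*(v^4 - 7*v^3 + 2*v^2 + 64*v - 96) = (v - 4)^2*(v + 3)*(v^3 - 3*v^2 - 10*v + 24) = (v - 4)^2*(v - 2)*(v + 3)*(v^2 - v - 12) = (v - 4)^3*(v - 2)*(v + 3)*(v + 3)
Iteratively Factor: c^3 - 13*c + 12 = (c - 3)*(c^2 + 3*c - 4) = (c - 3)*(c + 4)*(c - 1)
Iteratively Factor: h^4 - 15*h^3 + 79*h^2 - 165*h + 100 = (h - 1)*(h^3 - 14*h^2 + 65*h - 100) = (h - 4)*(h - 1)*(h^2 - 10*h + 25) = (h - 5)*(h - 4)*(h - 1)*(h - 5)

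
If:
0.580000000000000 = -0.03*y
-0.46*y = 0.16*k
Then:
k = 55.58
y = -19.33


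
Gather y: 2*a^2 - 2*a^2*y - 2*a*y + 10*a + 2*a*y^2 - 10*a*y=2*a^2 + 2*a*y^2 + 10*a + y*(-2*a^2 - 12*a)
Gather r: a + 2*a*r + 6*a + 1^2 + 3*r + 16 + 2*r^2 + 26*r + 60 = 7*a + 2*r^2 + r*(2*a + 29) + 77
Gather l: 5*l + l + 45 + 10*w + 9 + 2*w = 6*l + 12*w + 54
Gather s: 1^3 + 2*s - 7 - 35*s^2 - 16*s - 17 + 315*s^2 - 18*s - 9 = 280*s^2 - 32*s - 32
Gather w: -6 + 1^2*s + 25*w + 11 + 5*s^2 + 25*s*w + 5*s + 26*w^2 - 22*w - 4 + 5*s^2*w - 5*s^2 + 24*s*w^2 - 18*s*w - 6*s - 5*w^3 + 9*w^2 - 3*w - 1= -5*w^3 + w^2*(24*s + 35) + w*(5*s^2 + 7*s)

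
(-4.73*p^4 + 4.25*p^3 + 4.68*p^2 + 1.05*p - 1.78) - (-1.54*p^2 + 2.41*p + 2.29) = -4.73*p^4 + 4.25*p^3 + 6.22*p^2 - 1.36*p - 4.07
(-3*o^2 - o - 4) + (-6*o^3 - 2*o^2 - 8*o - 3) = -6*o^3 - 5*o^2 - 9*o - 7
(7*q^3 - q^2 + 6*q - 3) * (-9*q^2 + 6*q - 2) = -63*q^5 + 51*q^4 - 74*q^3 + 65*q^2 - 30*q + 6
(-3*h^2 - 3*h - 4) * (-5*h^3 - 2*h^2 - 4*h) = 15*h^5 + 21*h^4 + 38*h^3 + 20*h^2 + 16*h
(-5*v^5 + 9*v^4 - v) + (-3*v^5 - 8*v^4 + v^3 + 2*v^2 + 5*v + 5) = -8*v^5 + v^4 + v^3 + 2*v^2 + 4*v + 5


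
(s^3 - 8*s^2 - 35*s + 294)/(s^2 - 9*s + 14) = (s^2 - s - 42)/(s - 2)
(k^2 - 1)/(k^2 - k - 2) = (k - 1)/(k - 2)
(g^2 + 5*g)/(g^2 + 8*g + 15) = g/(g + 3)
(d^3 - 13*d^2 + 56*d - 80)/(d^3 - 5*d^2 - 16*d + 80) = (d - 4)/(d + 4)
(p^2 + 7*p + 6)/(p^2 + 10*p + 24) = (p + 1)/(p + 4)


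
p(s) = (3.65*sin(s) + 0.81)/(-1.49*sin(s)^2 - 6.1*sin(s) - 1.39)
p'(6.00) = -9.35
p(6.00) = -1.06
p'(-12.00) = 0.09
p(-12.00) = -0.54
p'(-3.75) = -0.09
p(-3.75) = -0.54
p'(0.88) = 0.06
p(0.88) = -0.52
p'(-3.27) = -0.05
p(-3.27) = -0.58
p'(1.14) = 0.04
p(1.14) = -0.51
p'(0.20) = 0.08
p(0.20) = -0.58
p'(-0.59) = 0.07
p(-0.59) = -0.79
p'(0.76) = 0.08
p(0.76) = -0.53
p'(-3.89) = -0.08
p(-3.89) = -0.53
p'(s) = (2.98*sin(s)*cos(s) + 6.1*cos(s))*(3.65*sin(s) + 0.81)/(-1.49*sin(s)^2 - 6.1*sin(s) - 1.39)^2 + 3.65*cos(s)/(-1.49*sin(s)^2 - 6.1*sin(s) - 1.39)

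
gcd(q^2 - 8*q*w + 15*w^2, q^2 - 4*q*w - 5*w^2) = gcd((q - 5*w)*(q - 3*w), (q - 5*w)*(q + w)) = q - 5*w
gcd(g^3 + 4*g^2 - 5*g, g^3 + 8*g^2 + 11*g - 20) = g^2 + 4*g - 5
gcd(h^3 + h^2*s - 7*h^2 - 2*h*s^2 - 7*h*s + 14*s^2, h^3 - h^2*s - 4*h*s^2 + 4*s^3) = -h^2 - h*s + 2*s^2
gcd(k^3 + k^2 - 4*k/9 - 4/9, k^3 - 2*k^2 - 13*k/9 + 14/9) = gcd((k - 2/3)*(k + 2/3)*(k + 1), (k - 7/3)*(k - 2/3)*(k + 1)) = k^2 + k/3 - 2/3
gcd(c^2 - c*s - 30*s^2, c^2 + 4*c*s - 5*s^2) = c + 5*s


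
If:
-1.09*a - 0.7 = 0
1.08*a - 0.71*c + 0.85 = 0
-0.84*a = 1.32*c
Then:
No Solution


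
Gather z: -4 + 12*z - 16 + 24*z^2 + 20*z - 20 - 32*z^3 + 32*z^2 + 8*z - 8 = -32*z^3 + 56*z^2 + 40*z - 48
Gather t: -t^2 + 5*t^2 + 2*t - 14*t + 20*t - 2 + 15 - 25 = 4*t^2 + 8*t - 12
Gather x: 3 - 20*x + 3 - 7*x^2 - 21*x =-7*x^2 - 41*x + 6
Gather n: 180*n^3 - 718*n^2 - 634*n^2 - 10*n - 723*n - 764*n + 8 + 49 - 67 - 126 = 180*n^3 - 1352*n^2 - 1497*n - 136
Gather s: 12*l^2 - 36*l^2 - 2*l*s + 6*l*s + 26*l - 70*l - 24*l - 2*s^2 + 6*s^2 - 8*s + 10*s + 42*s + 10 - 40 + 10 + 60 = -24*l^2 - 68*l + 4*s^2 + s*(4*l + 44) + 40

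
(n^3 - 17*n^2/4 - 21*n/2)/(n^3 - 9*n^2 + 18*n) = (n + 7/4)/(n - 3)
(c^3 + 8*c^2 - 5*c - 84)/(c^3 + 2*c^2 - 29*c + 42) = (c + 4)/(c - 2)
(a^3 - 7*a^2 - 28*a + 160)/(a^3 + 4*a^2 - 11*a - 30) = (a^2 - 12*a + 32)/(a^2 - a - 6)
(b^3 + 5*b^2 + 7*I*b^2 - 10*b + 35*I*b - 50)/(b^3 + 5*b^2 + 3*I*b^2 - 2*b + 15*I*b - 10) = (b + 5*I)/(b + I)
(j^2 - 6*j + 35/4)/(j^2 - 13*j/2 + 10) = (j - 7/2)/(j - 4)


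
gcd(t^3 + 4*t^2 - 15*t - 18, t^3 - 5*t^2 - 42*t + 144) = t^2 + 3*t - 18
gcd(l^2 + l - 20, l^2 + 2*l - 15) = l + 5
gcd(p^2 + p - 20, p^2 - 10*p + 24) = p - 4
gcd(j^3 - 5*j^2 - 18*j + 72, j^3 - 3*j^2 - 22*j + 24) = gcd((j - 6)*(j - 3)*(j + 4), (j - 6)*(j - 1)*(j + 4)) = j^2 - 2*j - 24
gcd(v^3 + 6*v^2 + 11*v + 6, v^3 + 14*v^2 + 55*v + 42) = v + 1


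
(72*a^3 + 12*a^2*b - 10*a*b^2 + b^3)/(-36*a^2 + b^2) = (-12*a^2 - 4*a*b + b^2)/(6*a + b)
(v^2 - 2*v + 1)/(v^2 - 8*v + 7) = (v - 1)/(v - 7)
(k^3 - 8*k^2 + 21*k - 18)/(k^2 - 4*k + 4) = (k^2 - 6*k + 9)/(k - 2)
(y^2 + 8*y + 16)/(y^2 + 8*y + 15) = (y^2 + 8*y + 16)/(y^2 + 8*y + 15)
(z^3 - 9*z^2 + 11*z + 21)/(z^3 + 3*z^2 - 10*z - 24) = (z^2 - 6*z - 7)/(z^2 + 6*z + 8)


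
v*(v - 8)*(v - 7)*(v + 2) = v^4 - 13*v^3 + 26*v^2 + 112*v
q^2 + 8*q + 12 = (q + 2)*(q + 6)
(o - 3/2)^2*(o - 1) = o^3 - 4*o^2 + 21*o/4 - 9/4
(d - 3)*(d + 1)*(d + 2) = d^3 - 7*d - 6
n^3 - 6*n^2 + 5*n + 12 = (n - 4)*(n - 3)*(n + 1)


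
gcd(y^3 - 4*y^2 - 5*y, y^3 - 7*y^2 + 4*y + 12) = y + 1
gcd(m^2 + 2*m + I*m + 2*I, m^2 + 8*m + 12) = m + 2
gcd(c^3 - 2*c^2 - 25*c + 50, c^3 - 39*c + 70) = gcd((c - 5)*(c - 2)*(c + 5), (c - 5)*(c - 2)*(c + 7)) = c^2 - 7*c + 10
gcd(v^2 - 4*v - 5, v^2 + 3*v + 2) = v + 1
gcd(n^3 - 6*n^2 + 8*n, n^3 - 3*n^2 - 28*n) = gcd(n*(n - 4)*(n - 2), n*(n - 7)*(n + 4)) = n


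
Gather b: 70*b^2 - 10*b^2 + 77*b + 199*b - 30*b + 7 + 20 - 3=60*b^2 + 246*b + 24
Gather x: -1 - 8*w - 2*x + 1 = -8*w - 2*x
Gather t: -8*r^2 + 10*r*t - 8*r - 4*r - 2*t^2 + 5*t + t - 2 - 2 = -8*r^2 - 12*r - 2*t^2 + t*(10*r + 6) - 4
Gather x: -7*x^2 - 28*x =-7*x^2 - 28*x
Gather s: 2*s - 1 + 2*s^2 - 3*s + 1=2*s^2 - s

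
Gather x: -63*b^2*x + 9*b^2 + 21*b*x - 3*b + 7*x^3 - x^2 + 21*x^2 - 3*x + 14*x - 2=9*b^2 - 3*b + 7*x^3 + 20*x^2 + x*(-63*b^2 + 21*b + 11) - 2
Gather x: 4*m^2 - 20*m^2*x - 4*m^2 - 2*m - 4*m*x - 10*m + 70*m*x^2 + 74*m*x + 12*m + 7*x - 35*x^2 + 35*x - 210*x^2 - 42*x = x^2*(70*m - 245) + x*(-20*m^2 + 70*m)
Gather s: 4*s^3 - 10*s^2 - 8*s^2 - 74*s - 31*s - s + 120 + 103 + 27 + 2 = 4*s^3 - 18*s^2 - 106*s + 252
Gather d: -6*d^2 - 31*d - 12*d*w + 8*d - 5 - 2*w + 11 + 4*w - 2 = -6*d^2 + d*(-12*w - 23) + 2*w + 4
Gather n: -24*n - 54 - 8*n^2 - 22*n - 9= -8*n^2 - 46*n - 63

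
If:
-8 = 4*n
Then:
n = -2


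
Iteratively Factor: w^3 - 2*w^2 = (w - 2)*(w^2) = w*(w - 2)*(w)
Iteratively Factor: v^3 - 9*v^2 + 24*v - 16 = (v - 1)*(v^2 - 8*v + 16) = (v - 4)*(v - 1)*(v - 4)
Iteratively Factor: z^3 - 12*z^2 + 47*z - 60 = (z - 5)*(z^2 - 7*z + 12) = (z - 5)*(z - 3)*(z - 4)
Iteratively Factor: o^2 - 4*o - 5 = (o - 5)*(o + 1)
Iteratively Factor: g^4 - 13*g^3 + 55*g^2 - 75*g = (g - 5)*(g^3 - 8*g^2 + 15*g) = (g - 5)*(g - 3)*(g^2 - 5*g) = (g - 5)^2*(g - 3)*(g)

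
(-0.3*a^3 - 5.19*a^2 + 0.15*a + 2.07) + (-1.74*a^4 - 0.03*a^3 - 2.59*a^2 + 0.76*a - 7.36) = -1.74*a^4 - 0.33*a^3 - 7.78*a^2 + 0.91*a - 5.29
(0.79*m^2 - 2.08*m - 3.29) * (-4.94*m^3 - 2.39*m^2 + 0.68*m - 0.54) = -3.9026*m^5 + 8.3871*m^4 + 21.761*m^3 + 6.0221*m^2 - 1.114*m + 1.7766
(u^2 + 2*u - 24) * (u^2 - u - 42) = u^4 + u^3 - 68*u^2 - 60*u + 1008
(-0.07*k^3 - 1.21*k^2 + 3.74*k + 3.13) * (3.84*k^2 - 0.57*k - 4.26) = -0.2688*k^5 - 4.6065*k^4 + 15.3495*k^3 + 15.042*k^2 - 17.7165*k - 13.3338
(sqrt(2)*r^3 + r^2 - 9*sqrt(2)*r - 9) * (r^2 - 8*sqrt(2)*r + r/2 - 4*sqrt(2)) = sqrt(2)*r^5 - 15*r^4 + sqrt(2)*r^4/2 - 17*sqrt(2)*r^3 - 15*r^3/2 - 17*sqrt(2)*r^2/2 + 135*r^2 + 135*r/2 + 72*sqrt(2)*r + 36*sqrt(2)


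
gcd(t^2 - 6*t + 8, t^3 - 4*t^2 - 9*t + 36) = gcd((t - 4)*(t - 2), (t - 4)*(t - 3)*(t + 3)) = t - 4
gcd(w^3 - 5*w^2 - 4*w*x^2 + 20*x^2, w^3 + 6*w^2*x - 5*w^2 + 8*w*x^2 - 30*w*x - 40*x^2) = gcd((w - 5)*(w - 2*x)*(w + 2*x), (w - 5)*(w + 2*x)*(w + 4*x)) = w^2 + 2*w*x - 5*w - 10*x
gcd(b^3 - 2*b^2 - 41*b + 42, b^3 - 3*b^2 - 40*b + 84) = b^2 - b - 42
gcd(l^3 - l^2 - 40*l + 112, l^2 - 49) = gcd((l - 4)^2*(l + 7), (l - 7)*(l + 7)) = l + 7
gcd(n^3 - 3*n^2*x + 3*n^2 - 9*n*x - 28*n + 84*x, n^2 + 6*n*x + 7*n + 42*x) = n + 7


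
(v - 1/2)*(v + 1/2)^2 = v^3 + v^2/2 - v/4 - 1/8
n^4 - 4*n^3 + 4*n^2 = n^2*(n - 2)^2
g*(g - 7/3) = g^2 - 7*g/3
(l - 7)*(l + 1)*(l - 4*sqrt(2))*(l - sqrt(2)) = l^4 - 5*sqrt(2)*l^3 - 6*l^3 + l^2 + 30*sqrt(2)*l^2 - 48*l + 35*sqrt(2)*l - 56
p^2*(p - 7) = p^3 - 7*p^2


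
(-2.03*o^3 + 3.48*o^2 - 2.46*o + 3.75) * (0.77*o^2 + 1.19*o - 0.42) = -1.5631*o^5 + 0.2639*o^4 + 3.0996*o^3 - 1.5015*o^2 + 5.4957*o - 1.575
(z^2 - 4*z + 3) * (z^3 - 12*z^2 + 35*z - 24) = z^5 - 16*z^4 + 86*z^3 - 200*z^2 + 201*z - 72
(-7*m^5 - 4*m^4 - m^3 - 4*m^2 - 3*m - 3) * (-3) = 21*m^5 + 12*m^4 + 3*m^3 + 12*m^2 + 9*m + 9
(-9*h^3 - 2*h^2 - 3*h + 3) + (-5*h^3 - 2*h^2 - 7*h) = -14*h^3 - 4*h^2 - 10*h + 3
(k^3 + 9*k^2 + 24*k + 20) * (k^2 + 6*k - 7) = k^5 + 15*k^4 + 71*k^3 + 101*k^2 - 48*k - 140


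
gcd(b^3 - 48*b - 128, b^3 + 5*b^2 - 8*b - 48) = b^2 + 8*b + 16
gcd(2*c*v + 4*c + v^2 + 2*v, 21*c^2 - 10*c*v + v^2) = 1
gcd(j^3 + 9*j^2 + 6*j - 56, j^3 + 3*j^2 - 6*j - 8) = j^2 + 2*j - 8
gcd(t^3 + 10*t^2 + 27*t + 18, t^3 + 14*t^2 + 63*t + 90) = t^2 + 9*t + 18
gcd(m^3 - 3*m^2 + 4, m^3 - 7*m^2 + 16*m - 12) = m^2 - 4*m + 4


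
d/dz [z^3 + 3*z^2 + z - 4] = 3*z^2 + 6*z + 1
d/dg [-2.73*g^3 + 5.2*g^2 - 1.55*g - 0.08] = -8.19*g^2 + 10.4*g - 1.55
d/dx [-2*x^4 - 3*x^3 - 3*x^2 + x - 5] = -8*x^3 - 9*x^2 - 6*x + 1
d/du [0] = 0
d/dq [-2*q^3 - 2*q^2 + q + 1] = -6*q^2 - 4*q + 1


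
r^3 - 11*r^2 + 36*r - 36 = (r - 6)*(r - 3)*(r - 2)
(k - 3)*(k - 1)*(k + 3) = k^3 - k^2 - 9*k + 9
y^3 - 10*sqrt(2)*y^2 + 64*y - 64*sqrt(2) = (y - 4*sqrt(2))^2*(y - 2*sqrt(2))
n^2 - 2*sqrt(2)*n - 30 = (n - 5*sqrt(2))*(n + 3*sqrt(2))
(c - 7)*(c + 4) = c^2 - 3*c - 28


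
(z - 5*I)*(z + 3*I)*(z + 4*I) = z^3 + 2*I*z^2 + 23*z + 60*I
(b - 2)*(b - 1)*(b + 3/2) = b^3 - 3*b^2/2 - 5*b/2 + 3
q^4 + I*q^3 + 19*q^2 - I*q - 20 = (q - 4*I)*(q + 5*I)*(-I*q - I)*(I*q - I)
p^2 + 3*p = p*(p + 3)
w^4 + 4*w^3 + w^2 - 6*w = w*(w - 1)*(w + 2)*(w + 3)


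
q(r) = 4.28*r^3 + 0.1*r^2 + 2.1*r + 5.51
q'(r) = 12.84*r^2 + 0.2*r + 2.1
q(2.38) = 68.77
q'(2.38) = 75.31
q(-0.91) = 0.46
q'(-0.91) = 12.55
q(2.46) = 75.00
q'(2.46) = 80.29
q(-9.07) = -3198.80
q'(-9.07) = 1056.57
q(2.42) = 71.84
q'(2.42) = 77.78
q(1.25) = 16.65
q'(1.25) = 22.41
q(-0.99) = -0.62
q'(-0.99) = 14.49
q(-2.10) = -38.10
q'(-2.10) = 58.30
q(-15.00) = -14448.49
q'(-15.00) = 2888.10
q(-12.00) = -7401.13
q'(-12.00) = 1848.66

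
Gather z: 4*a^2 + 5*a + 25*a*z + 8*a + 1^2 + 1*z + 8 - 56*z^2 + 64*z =4*a^2 + 13*a - 56*z^2 + z*(25*a + 65) + 9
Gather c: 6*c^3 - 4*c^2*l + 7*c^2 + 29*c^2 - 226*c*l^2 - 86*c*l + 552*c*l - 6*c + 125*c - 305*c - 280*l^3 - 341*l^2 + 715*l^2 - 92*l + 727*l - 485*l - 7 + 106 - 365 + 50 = 6*c^3 + c^2*(36 - 4*l) + c*(-226*l^2 + 466*l - 186) - 280*l^3 + 374*l^2 + 150*l - 216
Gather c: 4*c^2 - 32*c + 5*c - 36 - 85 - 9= 4*c^2 - 27*c - 130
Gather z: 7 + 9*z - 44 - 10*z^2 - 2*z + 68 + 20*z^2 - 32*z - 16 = 10*z^2 - 25*z + 15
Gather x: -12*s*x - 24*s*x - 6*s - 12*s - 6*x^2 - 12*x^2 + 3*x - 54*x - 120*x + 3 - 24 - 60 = -18*s - 18*x^2 + x*(-36*s - 171) - 81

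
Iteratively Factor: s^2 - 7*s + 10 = (s - 2)*(s - 5)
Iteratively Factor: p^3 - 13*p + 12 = (p + 4)*(p^2 - 4*p + 3) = (p - 3)*(p + 4)*(p - 1)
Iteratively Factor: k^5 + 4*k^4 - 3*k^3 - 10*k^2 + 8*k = (k + 2)*(k^4 + 2*k^3 - 7*k^2 + 4*k) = k*(k + 2)*(k^3 + 2*k^2 - 7*k + 4) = k*(k - 1)*(k + 2)*(k^2 + 3*k - 4) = k*(k - 1)^2*(k + 2)*(k + 4)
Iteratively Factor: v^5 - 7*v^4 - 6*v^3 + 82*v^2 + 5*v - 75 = (v + 3)*(v^4 - 10*v^3 + 24*v^2 + 10*v - 25) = (v - 5)*(v + 3)*(v^3 - 5*v^2 - v + 5) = (v - 5)*(v - 1)*(v + 3)*(v^2 - 4*v - 5) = (v - 5)*(v - 1)*(v + 1)*(v + 3)*(v - 5)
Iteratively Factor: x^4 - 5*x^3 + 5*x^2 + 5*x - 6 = (x - 3)*(x^3 - 2*x^2 - x + 2) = (x - 3)*(x + 1)*(x^2 - 3*x + 2) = (x - 3)*(x - 1)*(x + 1)*(x - 2)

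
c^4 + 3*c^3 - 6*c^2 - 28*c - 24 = (c - 3)*(c + 2)^3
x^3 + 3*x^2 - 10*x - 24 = (x - 3)*(x + 2)*(x + 4)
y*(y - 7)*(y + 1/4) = y^3 - 27*y^2/4 - 7*y/4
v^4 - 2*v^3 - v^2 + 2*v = v*(v - 2)*(v - 1)*(v + 1)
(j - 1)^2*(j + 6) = j^3 + 4*j^2 - 11*j + 6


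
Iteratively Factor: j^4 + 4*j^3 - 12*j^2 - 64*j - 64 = (j + 4)*(j^3 - 12*j - 16) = (j + 2)*(j + 4)*(j^2 - 2*j - 8) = (j - 4)*(j + 2)*(j + 4)*(j + 2)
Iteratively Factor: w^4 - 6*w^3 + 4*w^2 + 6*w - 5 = (w - 5)*(w^3 - w^2 - w + 1) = (w - 5)*(w + 1)*(w^2 - 2*w + 1) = (w - 5)*(w - 1)*(w + 1)*(w - 1)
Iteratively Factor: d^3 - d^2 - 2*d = (d)*(d^2 - d - 2) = d*(d - 2)*(d + 1)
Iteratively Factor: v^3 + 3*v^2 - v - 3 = (v + 3)*(v^2 - 1) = (v - 1)*(v + 3)*(v + 1)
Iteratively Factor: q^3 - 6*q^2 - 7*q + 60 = (q + 3)*(q^2 - 9*q + 20) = (q - 5)*(q + 3)*(q - 4)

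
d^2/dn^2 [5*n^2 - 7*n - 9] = 10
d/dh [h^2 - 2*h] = 2*h - 2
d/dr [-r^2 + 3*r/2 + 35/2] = 3/2 - 2*r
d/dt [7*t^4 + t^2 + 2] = 28*t^3 + 2*t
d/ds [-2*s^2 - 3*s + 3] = -4*s - 3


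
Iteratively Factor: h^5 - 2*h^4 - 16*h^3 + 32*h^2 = (h - 4)*(h^4 + 2*h^3 - 8*h^2) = h*(h - 4)*(h^3 + 2*h^2 - 8*h) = h*(h - 4)*(h - 2)*(h^2 + 4*h) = h^2*(h - 4)*(h - 2)*(h + 4)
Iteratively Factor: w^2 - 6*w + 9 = (w - 3)*(w - 3)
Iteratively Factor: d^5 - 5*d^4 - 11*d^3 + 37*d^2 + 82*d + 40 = (d + 2)*(d^4 - 7*d^3 + 3*d^2 + 31*d + 20) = (d - 4)*(d + 2)*(d^3 - 3*d^2 - 9*d - 5) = (d - 4)*(d + 1)*(d + 2)*(d^2 - 4*d - 5) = (d - 4)*(d + 1)^2*(d + 2)*(d - 5)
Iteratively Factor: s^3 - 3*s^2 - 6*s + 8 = (s - 1)*(s^2 - 2*s - 8) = (s - 4)*(s - 1)*(s + 2)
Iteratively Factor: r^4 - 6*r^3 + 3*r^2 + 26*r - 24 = (r - 4)*(r^3 - 2*r^2 - 5*r + 6) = (r - 4)*(r - 3)*(r^2 + r - 2) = (r - 4)*(r - 3)*(r + 2)*(r - 1)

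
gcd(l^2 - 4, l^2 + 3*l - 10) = l - 2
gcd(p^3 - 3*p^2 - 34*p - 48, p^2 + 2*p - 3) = p + 3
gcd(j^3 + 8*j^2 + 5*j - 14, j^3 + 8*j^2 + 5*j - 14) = j^3 + 8*j^2 + 5*j - 14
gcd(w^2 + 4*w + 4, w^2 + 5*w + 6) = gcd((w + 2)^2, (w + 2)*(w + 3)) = w + 2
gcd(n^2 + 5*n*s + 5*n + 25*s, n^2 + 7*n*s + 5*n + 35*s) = n + 5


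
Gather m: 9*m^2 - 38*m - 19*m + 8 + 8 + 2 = 9*m^2 - 57*m + 18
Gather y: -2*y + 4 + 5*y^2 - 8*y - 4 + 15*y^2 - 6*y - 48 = 20*y^2 - 16*y - 48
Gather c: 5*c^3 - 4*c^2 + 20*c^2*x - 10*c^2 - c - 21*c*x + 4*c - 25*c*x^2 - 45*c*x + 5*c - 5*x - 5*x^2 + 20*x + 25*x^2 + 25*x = 5*c^3 + c^2*(20*x - 14) + c*(-25*x^2 - 66*x + 8) + 20*x^2 + 40*x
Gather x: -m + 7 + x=-m + x + 7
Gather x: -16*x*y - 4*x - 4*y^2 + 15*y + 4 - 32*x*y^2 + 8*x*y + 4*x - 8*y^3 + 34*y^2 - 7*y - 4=x*(-32*y^2 - 8*y) - 8*y^3 + 30*y^2 + 8*y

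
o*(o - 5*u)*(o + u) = o^3 - 4*o^2*u - 5*o*u^2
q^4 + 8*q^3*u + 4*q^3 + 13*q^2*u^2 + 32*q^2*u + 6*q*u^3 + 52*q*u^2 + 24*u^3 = (q + 4)*(q + u)^2*(q + 6*u)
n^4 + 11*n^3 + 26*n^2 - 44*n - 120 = (n - 2)*(n + 2)*(n + 5)*(n + 6)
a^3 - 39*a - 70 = (a - 7)*(a + 2)*(a + 5)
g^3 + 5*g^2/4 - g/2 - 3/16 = (g - 1/2)*(g + 1/4)*(g + 3/2)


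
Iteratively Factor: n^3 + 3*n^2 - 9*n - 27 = (n - 3)*(n^2 + 6*n + 9) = (n - 3)*(n + 3)*(n + 3)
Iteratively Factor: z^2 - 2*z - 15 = (z + 3)*(z - 5)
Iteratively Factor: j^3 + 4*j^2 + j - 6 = (j + 2)*(j^2 + 2*j - 3) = (j + 2)*(j + 3)*(j - 1)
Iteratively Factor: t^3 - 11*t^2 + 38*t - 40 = (t - 5)*(t^2 - 6*t + 8) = (t - 5)*(t - 4)*(t - 2)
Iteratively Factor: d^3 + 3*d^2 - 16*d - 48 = (d - 4)*(d^2 + 7*d + 12) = (d - 4)*(d + 4)*(d + 3)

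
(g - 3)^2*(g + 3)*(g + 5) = g^4 + 2*g^3 - 24*g^2 - 18*g + 135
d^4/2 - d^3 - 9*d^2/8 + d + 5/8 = (d/2 + 1/2)*(d - 5/2)*(d - 1)*(d + 1/2)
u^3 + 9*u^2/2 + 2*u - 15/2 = (u - 1)*(u + 5/2)*(u + 3)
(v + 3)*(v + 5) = v^2 + 8*v + 15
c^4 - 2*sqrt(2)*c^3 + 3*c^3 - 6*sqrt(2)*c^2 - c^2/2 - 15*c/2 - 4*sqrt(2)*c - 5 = (c + 1)*(c + 2)*(c - 5*sqrt(2)/2)*(c + sqrt(2)/2)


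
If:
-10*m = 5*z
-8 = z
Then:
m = 4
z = -8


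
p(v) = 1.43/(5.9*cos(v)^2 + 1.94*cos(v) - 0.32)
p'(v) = 1.43*(11.8*sin(v)*cos(v) + 1.94*sin(v))/(5.9*cos(v)^2 + 1.94*cos(v) - 0.32)^2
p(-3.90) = 1.04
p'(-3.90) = -3.42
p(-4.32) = -7.18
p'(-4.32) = -85.73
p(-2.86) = 0.44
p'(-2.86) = 0.35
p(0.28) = 0.20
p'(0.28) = 0.11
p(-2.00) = -13.55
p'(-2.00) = 346.55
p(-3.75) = 0.69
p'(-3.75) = -1.49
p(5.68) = 0.27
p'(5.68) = -0.34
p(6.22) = 0.19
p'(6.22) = -0.02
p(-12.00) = 0.26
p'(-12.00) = 0.30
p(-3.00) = 0.40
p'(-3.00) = 0.16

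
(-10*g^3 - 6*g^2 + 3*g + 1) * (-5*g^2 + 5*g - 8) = 50*g^5 - 20*g^4 + 35*g^3 + 58*g^2 - 19*g - 8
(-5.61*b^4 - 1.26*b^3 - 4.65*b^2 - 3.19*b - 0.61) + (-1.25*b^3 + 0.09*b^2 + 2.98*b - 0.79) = -5.61*b^4 - 2.51*b^3 - 4.56*b^2 - 0.21*b - 1.4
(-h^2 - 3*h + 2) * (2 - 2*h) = 2*h^3 + 4*h^2 - 10*h + 4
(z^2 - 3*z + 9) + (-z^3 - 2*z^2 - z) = -z^3 - z^2 - 4*z + 9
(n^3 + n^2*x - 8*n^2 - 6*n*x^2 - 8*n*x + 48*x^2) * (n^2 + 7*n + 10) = n^5 + n^4*x - n^4 - 6*n^3*x^2 - n^3*x - 46*n^3 + 6*n^2*x^2 - 46*n^2*x - 80*n^2 + 276*n*x^2 - 80*n*x + 480*x^2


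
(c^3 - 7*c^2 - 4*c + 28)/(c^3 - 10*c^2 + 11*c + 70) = (c - 2)/(c - 5)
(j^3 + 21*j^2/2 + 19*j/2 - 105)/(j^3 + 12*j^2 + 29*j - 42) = (j - 5/2)/(j - 1)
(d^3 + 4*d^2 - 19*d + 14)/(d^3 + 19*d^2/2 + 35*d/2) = 2*(d^2 - 3*d + 2)/(d*(2*d + 5))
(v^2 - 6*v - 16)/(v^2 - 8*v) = (v + 2)/v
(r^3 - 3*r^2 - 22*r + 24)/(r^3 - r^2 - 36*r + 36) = (r + 4)/(r + 6)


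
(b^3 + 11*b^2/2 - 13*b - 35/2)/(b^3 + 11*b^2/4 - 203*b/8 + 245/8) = 4*(b + 1)/(4*b - 7)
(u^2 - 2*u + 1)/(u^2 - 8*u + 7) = (u - 1)/(u - 7)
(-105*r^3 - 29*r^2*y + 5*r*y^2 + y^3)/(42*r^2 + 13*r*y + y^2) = (-15*r^2 - 2*r*y + y^2)/(6*r + y)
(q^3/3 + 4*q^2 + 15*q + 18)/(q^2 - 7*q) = (q^3 + 12*q^2 + 45*q + 54)/(3*q*(q - 7))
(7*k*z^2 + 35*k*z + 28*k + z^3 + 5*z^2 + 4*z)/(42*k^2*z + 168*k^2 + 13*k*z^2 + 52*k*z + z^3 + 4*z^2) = (z + 1)/(6*k + z)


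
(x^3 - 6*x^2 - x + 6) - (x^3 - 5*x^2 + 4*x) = -x^2 - 5*x + 6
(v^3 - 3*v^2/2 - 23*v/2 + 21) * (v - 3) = v^4 - 9*v^3/2 - 7*v^2 + 111*v/2 - 63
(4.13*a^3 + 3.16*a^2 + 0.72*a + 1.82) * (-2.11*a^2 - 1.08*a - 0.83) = -8.7143*a^5 - 11.128*a^4 - 8.3599*a^3 - 7.2406*a^2 - 2.5632*a - 1.5106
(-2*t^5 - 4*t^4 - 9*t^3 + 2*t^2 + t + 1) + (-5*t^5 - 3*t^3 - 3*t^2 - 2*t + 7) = -7*t^5 - 4*t^4 - 12*t^3 - t^2 - t + 8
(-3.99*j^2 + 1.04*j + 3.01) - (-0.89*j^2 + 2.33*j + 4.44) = -3.1*j^2 - 1.29*j - 1.43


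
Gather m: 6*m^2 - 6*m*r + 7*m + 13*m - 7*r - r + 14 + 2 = 6*m^2 + m*(20 - 6*r) - 8*r + 16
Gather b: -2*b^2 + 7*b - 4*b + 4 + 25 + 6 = -2*b^2 + 3*b + 35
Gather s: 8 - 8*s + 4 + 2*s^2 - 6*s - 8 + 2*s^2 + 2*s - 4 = 4*s^2 - 12*s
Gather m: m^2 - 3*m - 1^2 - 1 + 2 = m^2 - 3*m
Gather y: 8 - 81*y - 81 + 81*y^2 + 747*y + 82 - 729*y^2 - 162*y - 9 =-648*y^2 + 504*y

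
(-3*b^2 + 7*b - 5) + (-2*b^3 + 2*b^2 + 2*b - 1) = -2*b^3 - b^2 + 9*b - 6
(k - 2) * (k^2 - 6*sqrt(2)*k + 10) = k^3 - 6*sqrt(2)*k^2 - 2*k^2 + 10*k + 12*sqrt(2)*k - 20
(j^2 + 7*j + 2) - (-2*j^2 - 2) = 3*j^2 + 7*j + 4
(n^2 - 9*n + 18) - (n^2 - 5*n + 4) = 14 - 4*n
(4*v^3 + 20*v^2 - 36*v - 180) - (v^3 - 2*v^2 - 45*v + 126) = 3*v^3 + 22*v^2 + 9*v - 306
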